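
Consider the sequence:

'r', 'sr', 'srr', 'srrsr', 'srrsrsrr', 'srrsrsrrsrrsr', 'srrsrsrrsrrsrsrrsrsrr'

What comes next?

Each term (from the third on) is the previous term followed by the one before it: term 3 = sr·r = srr.
Continuing: srrsrsrrsrrsrsrrsrsrr · srrsrsrrsrrsr gives term 8.

srrsrsrrsrrsrsrrsrsrrsrrsrsrrsrrsr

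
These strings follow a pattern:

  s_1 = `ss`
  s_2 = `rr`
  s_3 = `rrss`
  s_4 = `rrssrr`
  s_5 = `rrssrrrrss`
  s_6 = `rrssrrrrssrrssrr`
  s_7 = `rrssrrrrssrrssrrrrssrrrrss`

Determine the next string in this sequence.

From term 3 onward, concatenate the last term with the second-to-last: rr·ss = rrss, rrss·rr = rrssrr, …
The next term joins rrssrrrrssrrssrrrrssrrrrss and rrssrrrrssrrssrr.

rrssrrrrssrrssrrrrssrrrrssrrssrrrrssrrssrr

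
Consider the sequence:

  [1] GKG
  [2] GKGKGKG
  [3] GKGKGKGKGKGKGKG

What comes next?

Each string is two copies of the previous one joined by 'K'.
So the next term is two copies of GKGKGKGKGKGKGKG with 'K' between the halves.

GKGKGKGKGKGKGKGKGKGKGKGKGKGKGKG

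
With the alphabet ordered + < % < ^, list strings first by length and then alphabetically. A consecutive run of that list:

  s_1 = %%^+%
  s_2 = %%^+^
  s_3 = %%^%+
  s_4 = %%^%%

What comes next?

%%^%^

Treat %%^%% as a base-3 numeral over the given alphabet and add one, carrying through any trailing ^'s.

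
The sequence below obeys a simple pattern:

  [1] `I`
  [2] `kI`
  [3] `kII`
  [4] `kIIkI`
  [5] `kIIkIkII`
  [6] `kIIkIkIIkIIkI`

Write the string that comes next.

Each term (from the third on) is the previous term followed by the one before it: term 3 = kI·I = kII.
The next term joins kIIkIkIIkIIkI and kIIkIkII.

kIIkIkIIkIIkIkIIkIkII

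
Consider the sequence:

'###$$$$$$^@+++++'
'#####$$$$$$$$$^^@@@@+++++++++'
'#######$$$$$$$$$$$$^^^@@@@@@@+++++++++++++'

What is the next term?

#########$$$$$$$$$$$$$$$^^^^@@@@@@@@@@+++++++++++++++++

Reading off run lengths: # runs 3, 5, 7; $ runs 6, 9, 12; ^ runs 1, 2, 3; @ runs 1, 4, 7; + runs 5, 9, 13 — each is linear in n (n = 1, 2, …).
At n = 4 the blocks have lengths 9, 15, 4, 10, 17.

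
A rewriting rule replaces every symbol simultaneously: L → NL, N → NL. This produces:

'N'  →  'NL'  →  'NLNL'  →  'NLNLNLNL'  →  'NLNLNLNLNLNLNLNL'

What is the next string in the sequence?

NLNLNLNLNLNLNLNLNLNLNLNLNLNLNLNL

Replace each of the 16 characters of NLNLNLNLNLNLNLNL in place — NL NL NL NL NL NL NL NL NL NL NL NL NL NL NL NL — and concatenate.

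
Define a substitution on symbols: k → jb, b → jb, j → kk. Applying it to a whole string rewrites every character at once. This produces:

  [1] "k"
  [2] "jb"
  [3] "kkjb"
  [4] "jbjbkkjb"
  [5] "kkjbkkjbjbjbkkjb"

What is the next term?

Rewriting the 16 symbols of kkjbkkjbjbjbkkjb one by one yields jb jb kk jb jb jb kk jb kk jb kk jb jb jb kk jb; concatenated:

jbjbkkjbjbjbkkjbkkjbkkjbjbjbkkjb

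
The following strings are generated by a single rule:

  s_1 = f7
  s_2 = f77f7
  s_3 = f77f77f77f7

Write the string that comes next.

f77f77f77f77f77f77f77f7

Each string is two copies of the previous one joined by '7'.
So the next term is two copies of f77f77f77f7 with '7' between the halves.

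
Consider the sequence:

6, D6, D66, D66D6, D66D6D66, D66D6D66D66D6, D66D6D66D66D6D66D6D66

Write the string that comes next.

D66D6D66D66D6D66D6D66D66D6D66D66D6

Each term (from the third on) is the previous term followed by the one before it: term 3 = D6·6 = D66.
The next term joins D66D6D66D66D6D66D6D66 and D66D6D66D66D6.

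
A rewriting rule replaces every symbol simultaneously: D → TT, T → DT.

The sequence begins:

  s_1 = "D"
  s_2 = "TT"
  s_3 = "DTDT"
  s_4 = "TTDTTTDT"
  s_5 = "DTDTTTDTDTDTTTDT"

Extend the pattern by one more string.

φ(DTDTTTDTDTDTTTDT) expands symbol-by-symbol to TT DT TT DT DT DT TT DT TT DT TT DT DT DT TT DT; joining the 16 pieces gives the next term.

TTDTTTDTDTDTTTDTTTDTTTDTDTDTTTDT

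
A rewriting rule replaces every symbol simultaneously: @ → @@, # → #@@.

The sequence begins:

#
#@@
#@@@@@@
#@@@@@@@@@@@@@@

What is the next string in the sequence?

Rewriting the 15 symbols of #@@@@@@@@@@@@@@ one by one yields #@@ @@ @@ @@ @@ @@ @@ @@ @@ @@ @@ @@ @@ @@ @@; concatenated:

#@@@@@@@@@@@@@@@@@@@@@@@@@@@@@@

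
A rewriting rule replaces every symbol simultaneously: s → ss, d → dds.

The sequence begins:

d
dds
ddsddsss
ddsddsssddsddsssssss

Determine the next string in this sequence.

Rewriting the 20 symbols of ddsddsssddsddsssssss one by one yields dds dds ss dds dds ss ss ss dds dds ss dds dds ss ss ss ss ss ss ss; concatenated:

ddsddsssddsddsssssssddsddsssddsddsssssssssssssss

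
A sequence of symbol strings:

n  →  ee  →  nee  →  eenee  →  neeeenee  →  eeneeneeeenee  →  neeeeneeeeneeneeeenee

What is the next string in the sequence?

This is a Fibonacci-style word recurrence s(k) = s(k−2)·s(k−1): e.g. n·ee = nee.
Continuing: eeneeneeeenee · neeeeneeeeneeneeeenee gives term 8.

eeneeneeeeneeneeeeneeeeneeneeeenee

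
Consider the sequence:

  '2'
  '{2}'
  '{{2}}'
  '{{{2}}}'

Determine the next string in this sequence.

Each term wraps the previous one in { on the left and } on the right.
Applying this once more to {{{2}}}:

{{{{2}}}}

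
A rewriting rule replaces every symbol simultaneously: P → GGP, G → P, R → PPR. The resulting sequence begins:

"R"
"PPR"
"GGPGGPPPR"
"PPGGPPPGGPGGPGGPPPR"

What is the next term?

Rewriting the 19 symbols of PPGGPPPGGPGGPGGPPPR one by one yields GGP GGP P P GGP GGP GGP P P GGP P P GGP P P GGP GGP GGP PPR; concatenated:

GGPGGPPPGGPGGPGGPPPGGPPPGGPPPGGPGGPGGPPPR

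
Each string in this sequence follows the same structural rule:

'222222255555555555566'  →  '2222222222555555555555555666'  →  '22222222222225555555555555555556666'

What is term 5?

Reading off run lengths: 2 runs 7, 10, 13; 5 runs 12, 15, 18; 6 runs 2, 3, 4 — each is linear in n, where the shown terms are n = 3, 4, 5.
For term 5, n = 7, so the run lengths are 19, 24, 6.

2222222222222222222555555555555555555555555666666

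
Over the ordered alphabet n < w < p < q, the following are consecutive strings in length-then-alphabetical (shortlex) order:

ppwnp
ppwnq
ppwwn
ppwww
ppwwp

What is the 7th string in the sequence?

ppwpn

Continuing the enumeration 2 steps past ppwwp: ppwwp → ppwwq → (answer).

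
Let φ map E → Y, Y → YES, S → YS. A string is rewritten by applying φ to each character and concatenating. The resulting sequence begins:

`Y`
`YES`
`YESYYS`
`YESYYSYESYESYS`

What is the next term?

Rewriting the 14 symbols of YESYYSYESYESYS one by one yields YES Y YS YES YES YS YES Y YS YES Y YS YES YS; concatenated:

YESYYSYESYESYSYESYYSYESYYSYESYS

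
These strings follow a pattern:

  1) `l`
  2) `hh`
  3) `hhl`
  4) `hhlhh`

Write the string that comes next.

hhlhhhhl

This is a Fibonacci-style word recurrence s(k) = s(k−1)·s(k−2): e.g. hh·l = hhl.
So term 5 is hhlhh·hhl.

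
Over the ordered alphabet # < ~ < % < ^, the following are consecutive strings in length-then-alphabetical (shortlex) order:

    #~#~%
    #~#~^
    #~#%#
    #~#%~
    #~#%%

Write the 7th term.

Stepping forward 2 times from #~#%%: #~#%% → #~#%^, then the target.

#~#^#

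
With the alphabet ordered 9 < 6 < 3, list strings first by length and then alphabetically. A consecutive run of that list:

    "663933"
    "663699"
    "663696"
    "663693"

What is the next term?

663669

Treat 663693 as a base-3 numeral over the given alphabet and add one, carrying through any trailing 3's.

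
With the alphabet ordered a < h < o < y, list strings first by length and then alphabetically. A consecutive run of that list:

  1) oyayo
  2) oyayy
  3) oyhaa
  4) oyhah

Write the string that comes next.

Treat oyhah as a base-4 numeral over the given alphabet and add one, carrying through any trailing y's.

oyhao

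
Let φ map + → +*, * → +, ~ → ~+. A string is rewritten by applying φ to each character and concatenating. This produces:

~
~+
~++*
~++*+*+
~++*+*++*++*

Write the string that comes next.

~++*+*++*++*+*++*+*+

Expanding ~++*+*++*++*: ~→~+, +→+*, +→+*, *→+, +→+*, *→+, +→+*, +→+*, *→+, +→+*, +→+*, *→+. Concatenated: ~+ +* +* + +* + +* +* + +* +* +.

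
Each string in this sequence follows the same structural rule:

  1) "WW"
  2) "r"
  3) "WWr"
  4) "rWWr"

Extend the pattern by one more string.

WWrrWWr

This is a Fibonacci-style word recurrence s(k) = s(k−2)·s(k−1): e.g. WW·r = WWr.
The next term joins WWr and rWWr.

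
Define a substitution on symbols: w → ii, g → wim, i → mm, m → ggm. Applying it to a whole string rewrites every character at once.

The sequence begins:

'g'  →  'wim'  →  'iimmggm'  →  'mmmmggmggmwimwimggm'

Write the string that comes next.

Rewriting the 19 symbols of mmmmggmggmwimwimggm one by one yields ggm ggm ggm ggm wim wim ggm wim wim ggm ii mm ggm ii mm ggm wim wim ggm; concatenated:

ggmggmggmggmwimwimggmwimwimggmiimmggmiimmggmwimwimggm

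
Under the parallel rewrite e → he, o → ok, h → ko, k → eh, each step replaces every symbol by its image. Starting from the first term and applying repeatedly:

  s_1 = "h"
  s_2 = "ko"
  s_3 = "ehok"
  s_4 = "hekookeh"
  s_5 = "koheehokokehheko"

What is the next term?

Rewriting the 16 symbols of koheehokokehheko one by one yields eh ok ko he he ko ok eh ok eh he ko ko he eh ok; concatenated:

ehokkohehekookehokehhekokoheehok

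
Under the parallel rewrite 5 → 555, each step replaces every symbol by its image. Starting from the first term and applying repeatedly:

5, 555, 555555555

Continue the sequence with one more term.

555555555555555555555555555

Rewriting each symbol of 555555555: 5→555, 5→555, 5→555, 5→555, 5→555, 5→555, 5→555, 5→555, 5→555, which concatenates to 555 555 555 555 555 555 555 555 555.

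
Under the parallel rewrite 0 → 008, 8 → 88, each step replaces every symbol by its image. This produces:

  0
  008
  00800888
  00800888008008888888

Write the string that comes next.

Rewriting the 20 symbols of 00800888008008888888 one by one yields 008 008 88 008 008 88 88 88 008 008 88 008 008 88 88 88 88 88 88 88; concatenated:

008008880080088888880080088800800888888888888888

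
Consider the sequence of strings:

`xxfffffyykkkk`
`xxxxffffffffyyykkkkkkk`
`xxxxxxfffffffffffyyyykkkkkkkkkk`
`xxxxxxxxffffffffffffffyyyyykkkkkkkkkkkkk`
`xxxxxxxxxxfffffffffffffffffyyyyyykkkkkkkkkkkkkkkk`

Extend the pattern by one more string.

Each string has the form x^{2n} f^{3n+2} y^{n+1} k^{3n+1} (n = 1, 2, …).
At n = 6 the blocks have lengths 12, 20, 7, 19.

xxxxxxxxxxxxffffffffffffffffffffyyyyyyykkkkkkkkkkkkkkkkkkk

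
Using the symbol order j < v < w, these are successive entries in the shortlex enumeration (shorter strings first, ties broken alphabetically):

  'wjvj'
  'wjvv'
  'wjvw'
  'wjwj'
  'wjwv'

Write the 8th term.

Advancing 3 positions from wjwv through wjwv → wjww → wvjj reaches term 8.

wvjv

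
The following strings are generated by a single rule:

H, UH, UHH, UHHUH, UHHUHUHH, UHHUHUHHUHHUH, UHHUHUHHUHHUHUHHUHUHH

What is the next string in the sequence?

UHHUHUHHUHHUHUHHUHUHHUHHUHUHHUHHUH

From term 3 onward, concatenate the last term with the second-to-last: UH·H = UHH, UHH·UH = UHHUH, …
Continuing: UHHUHUHHUHHUHUHHUHUHH · UHHUHUHHUHHUH gives term 8.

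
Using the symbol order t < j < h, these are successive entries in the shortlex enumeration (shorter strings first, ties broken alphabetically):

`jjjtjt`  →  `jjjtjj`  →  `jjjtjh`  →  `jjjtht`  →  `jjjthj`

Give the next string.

jjjthh

The successor of jjjthj increments the rightmost position that isn't already h and resets every position after it to t.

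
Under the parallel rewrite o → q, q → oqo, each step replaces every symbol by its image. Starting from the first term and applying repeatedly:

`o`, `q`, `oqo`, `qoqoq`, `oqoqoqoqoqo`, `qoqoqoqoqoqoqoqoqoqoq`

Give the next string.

Replace each of the 21 characters of qoqoqoqoqoqoqoqoqoqoq in place — oqo q oqo q oqo q oqo q oqo q oqo q oqo q oqo q oqo q oqo q oqo — and concatenate.

oqoqoqoqoqoqoqoqoqoqoqoqoqoqoqoqoqoqoqoqoqo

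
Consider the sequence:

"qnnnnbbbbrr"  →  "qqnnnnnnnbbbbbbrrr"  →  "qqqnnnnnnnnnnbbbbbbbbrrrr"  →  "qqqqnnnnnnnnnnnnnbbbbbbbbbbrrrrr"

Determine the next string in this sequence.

qqqqqnnnnnnnnnnnnnnnnbbbbbbbbbbbbrrrrrr

Each string has the form q^{n} n^{3n+1} b^{2n+2} r^{n+1} (n = 1, 2, …).
For the next term, n = 5, so the run lengths are 5, 16, 12, 6.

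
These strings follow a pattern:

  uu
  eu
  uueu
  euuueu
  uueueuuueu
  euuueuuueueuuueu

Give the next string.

Each term (from the third on) is the two preceding terms concatenated in order: term 3 = uu·eu = uueu.
So term 7 is uueueuuueu·euuueuuueueuuueu.

uueueuuueueuuueuuueueuuueu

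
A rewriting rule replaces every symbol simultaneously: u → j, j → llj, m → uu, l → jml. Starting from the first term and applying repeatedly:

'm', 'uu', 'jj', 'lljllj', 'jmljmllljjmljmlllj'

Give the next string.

Applying the rule to each of the 18 symbols of jmljmllljjmljmlllj gives the pieces llj uu jml llj uu jml jml jml llj llj uu jml llj uu jml jml jml llj, which concatenate to the answer.

lljuujmllljuujmljmljmllljlljuujmllljuujmljmljmlllj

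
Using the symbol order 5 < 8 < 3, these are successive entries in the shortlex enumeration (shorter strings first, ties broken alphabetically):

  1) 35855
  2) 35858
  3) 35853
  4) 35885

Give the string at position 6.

Stepping forward 2 times from 35885: 35885 → 35888, then the target.

35883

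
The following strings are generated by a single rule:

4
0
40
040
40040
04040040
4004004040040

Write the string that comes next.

040400404004004040040

Each term (from the third on) is the two preceding terms concatenated in order: term 3 = 4·0 = 40.
Continuing: 04040040 · 4004004040040 gives term 8.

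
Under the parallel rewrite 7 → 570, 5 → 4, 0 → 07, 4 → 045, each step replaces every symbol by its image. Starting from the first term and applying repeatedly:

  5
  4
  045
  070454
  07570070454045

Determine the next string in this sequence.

Rewriting the 14 symbols of 07570070454045 one by one yields 07 570 4 570 07 07 570 07 045 4 045 07 045 4; concatenated:

0757045700707570070454045070454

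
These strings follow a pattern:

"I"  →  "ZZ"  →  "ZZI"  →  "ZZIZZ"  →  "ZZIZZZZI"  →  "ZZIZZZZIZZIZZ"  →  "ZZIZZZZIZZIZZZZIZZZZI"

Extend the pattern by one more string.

ZZIZZZZIZZIZZZZIZZZZIZZIZZZZIZZIZZ

Each term (from the third on) is the previous term followed by the one before it: term 3 = ZZ·I = ZZI.
So term 8 is ZZIZZZZIZZIZZZZIZZZZI·ZZIZZZZIZZIZZ.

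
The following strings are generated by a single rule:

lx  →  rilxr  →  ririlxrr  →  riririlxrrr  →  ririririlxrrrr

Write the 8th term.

s(k+1) = ri·s(k)·r, so each term gains ri as a prefix and r as a suffix.
From ririririlxrrrr, 3 further steps: ririririlxrrrr → riririririlxrrrrr → ririririririlxrrrrrr → (answer).

riririririririlxrrrrrrr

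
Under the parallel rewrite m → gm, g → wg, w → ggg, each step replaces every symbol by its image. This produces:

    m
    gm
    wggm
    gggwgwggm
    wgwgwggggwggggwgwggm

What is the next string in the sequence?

gggwggggwggggwgwgwgwggggwgwgwgwggggwggggwgwggm

Applying the rule to each of the 20 symbols of wgwgwggggwggggwgwggm gives the pieces ggg wg ggg wg ggg wg wg wg wg ggg wg wg wg wg ggg wg ggg wg wg gm, which concatenate to the answer.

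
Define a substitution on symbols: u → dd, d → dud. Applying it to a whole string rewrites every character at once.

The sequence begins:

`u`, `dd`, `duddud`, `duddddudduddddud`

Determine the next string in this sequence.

Replace each of the 16 characters of duddddudduddddud in place — dud dd dud dud dud dud dd dud dud dd dud dud dud dud dd dud — and concatenate.

duddddudduddudduddddudduddddudduddudduddddud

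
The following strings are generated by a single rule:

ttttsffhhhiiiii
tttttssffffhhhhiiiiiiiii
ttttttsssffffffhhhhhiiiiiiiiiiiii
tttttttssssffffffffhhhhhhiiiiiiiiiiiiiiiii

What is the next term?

The n-th term is n+3 t's then n s's then 2n f's then n+2 h's then 4n+1 i's (n = 1, 2, …).
For the next term, n = 5, so the run lengths are 8, 5, 10, 7, 21.

ttttttttsssssffffffffffhhhhhhhiiiiiiiiiiiiiiiiiiiii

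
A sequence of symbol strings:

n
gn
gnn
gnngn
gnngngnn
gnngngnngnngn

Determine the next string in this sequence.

This is a Fibonacci-style word recurrence s(k) = s(k−1)·s(k−2): e.g. gn·n = gnn.
So term 7 is gnngngnngnngn·gnngngnn.

gnngngnngnngngnngngnn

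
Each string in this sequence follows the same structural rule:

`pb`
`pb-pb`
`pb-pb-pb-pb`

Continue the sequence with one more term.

s(k+1) = s(k)·-·s(k) — each term doubles the last with '-' between the halves.
Doubling pb-pb-pb-pb with '-' between the halves:

pb-pb-pb-pb-pb-pb-pb-pb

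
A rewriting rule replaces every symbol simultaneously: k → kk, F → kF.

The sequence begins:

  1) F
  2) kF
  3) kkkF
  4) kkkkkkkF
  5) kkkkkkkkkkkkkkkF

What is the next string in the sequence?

kkkkkkkkkkkkkkkkkkkkkkkkkkkkkkkF

Applying the rule to each of the 16 symbols of kkkkkkkkkkkkkkkF gives the pieces kk kk kk kk kk kk kk kk kk kk kk kk kk kk kk kF, which concatenate to the answer.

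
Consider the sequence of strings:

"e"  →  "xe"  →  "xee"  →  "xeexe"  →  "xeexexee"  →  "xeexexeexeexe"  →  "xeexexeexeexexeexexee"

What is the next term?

xeexexeexeexexeexexeexeexexeexeexe

From term 3 onward, concatenate the last term with the second-to-last: xe·e = xee, xee·xe = xeexe, …
So term 8 is xeexexeexeexexeexexee·xeexexeexeexe.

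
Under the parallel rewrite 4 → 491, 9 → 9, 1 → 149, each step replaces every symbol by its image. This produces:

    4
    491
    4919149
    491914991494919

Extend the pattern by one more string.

Replace each of the 15 characters of 491914991494919 in place — 491 9 149 9 149 491 9 9 149 491 9 491 9 149 9 — and concatenate.

4919149914949199149491949191499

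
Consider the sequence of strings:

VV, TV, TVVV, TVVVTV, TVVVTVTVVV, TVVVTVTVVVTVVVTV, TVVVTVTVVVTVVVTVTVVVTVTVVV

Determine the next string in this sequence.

This is a Fibonacci-style word recurrence s(k) = s(k−1)·s(k−2): e.g. TV·VV = TVVV.
The next term joins TVVVTVTVVVTVVVTVTVVVTVTVVV and TVVVTVTVVVTVVVTV.

TVVVTVTVVVTVVVTVTVVVTVTVVVTVVVTVTVVVTVVVTV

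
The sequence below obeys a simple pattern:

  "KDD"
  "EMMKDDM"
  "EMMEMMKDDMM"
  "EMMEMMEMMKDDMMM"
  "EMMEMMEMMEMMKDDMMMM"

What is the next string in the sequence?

s(k+1) = EMM·s(k)·M, so each term gains EMM as a prefix and M as a suffix.
Applying this once more to EMMEMMEMMEMMKDDMMMM:

EMMEMMEMMEMMEMMKDDMMMMM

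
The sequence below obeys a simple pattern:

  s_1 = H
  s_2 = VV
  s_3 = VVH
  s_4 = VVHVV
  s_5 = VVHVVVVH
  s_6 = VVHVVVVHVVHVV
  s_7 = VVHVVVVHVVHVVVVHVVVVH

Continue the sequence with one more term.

VVHVVVVHVVHVVVVHVVVVHVVHVVVVHVVHVV

This is a Fibonacci-style word recurrence s(k) = s(k−1)·s(k−2): e.g. VV·H = VVH.
So term 8 is VVHVVVVHVVHVVVVHVVVVH·VVHVVVVHVVHVV.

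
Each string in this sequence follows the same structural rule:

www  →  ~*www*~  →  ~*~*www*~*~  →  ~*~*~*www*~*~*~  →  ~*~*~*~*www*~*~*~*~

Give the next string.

~*~*~*~*~*www*~*~*~*~*~

s(k+1) = ~*·s(k)·*~, so each term gains ~* as a prefix and *~ as a suffix.
One more step from ~*~*~*~*www*~*~*~*~ gives the answer.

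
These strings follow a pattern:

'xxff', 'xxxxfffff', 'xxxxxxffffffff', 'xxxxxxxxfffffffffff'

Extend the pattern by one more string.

Reading off run lengths: x runs 2, 4, 6, 8; f runs 2, 5, 8, 11 — each is linear in n (n = 1, 2, …).
For the next term, n = 5, so the run lengths are 10, 14.

xxxxxxxxxxffffffffffffff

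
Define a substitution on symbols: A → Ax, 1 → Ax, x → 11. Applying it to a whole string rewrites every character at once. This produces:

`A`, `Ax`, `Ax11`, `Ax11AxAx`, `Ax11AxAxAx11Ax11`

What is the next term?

Ax11AxAxAx11Ax11Ax11AxAxAx11AxAx

φ(Ax11AxAxAx11Ax11) expands symbol-by-symbol to Ax 11 Ax Ax Ax 11 Ax 11 Ax 11 Ax Ax Ax 11 Ax Ax; joining the 16 pieces gives the next term.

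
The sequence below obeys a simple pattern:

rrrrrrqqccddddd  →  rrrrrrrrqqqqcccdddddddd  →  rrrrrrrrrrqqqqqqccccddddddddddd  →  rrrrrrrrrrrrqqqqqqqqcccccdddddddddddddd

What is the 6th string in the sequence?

Reading off run lengths: r runs 6, 8, 10, 12; q runs 2, 4, 6, 8; c runs 2, 3, 4, 5; d runs 5, 8, 11, 14 — each is linear in n, where the shown terms are n = 2, 3, 4, 5.
Setting n = 7 gives 16, 12, 7, 20 characters in each block.

rrrrrrrrrrrrrrrrqqqqqqqqqqqqcccccccdddddddddddddddddddd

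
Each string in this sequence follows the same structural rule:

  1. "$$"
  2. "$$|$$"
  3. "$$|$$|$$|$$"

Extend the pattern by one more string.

Each string is two copies of the previous one joined by '|'.
One more doubling of $$|$$|$$|$$ gives the answer.

$$|$$|$$|$$|$$|$$|$$|$$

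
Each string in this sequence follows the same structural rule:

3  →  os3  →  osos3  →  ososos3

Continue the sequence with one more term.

The strings grow by a fixed prefix os each time.
So the next term is os·ososos3.

osososos3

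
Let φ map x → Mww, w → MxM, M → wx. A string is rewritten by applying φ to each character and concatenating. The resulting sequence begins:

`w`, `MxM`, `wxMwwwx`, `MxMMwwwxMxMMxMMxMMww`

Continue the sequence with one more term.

wxMwwwxwxMxMMxMMxMMwwwxMwwwxwxMwwwxwxMwwwxwxMxMMxM

Applying the rule to each of the 20 symbols of MxMMwwwxMxMMxMMxMMww gives the pieces wx Mww wx wx MxM MxM MxM Mww wx Mww wx wx Mww wx wx Mww wx wx MxM MxM, which concatenate to the answer.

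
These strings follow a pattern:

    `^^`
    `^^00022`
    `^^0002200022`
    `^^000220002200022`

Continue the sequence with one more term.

Each term is the previous one with 00022 appended.
Applying this once more to ^^000220002200022:

^^00022000220002200022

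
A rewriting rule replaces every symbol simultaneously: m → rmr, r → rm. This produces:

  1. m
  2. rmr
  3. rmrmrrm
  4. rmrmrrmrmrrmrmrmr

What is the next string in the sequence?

rmrmrrmrmrrmrmrmrrmrmrrmrmrmrrmrmrrmrmrrm

Applying the rule to each of the 17 symbols of rmrmrrmrmrrmrmrmr gives the pieces rm rmr rm rmr rm rm rmr rm rmr rm rm rmr rm rmr rm rmr rm, which concatenate to the answer.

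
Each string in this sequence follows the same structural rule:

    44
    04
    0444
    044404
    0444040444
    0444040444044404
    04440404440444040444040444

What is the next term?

This is a Fibonacci-style word recurrence s(k) = s(k−1)·s(k−2): e.g. 04·44 = 0444.
So term 8 is 04440404440444040444040444·0444040444044404.

044404044404440404440404440444040444044404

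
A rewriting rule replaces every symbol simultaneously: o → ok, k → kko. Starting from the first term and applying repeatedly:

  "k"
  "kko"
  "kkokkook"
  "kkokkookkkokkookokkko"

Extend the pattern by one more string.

Applying the rule to each of the 21 symbols of kkokkookkkokkookokkko gives the pieces kko kko ok kko kko ok ok kko kko kko ok kko kko ok ok kko ok kko kko kko ok, which concatenate to the answer.

kkokkookkkokkookokkkokkokkookkkokkookokkkookkkokkokkook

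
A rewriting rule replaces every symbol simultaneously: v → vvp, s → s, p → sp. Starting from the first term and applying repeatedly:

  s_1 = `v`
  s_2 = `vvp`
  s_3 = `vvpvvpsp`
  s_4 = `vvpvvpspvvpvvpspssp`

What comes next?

Applying the rule to each of the 19 symbols of vvpvvpspvvpvvpspssp gives the pieces vvp vvp sp vvp vvp sp s sp vvp vvp sp vvp vvp sp s sp s s sp, which concatenate to the answer.

vvpvvpspvvpvvpspsspvvpvvpspvvpvvpspsspsssp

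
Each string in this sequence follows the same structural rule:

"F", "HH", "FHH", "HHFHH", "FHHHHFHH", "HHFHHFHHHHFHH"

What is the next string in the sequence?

FHHHHFHHHHFHHFHHHHFHH

From term 3 onward, concatenate the second-to-last term with the last: F·HH = FHH, HH·FHH = HHFHH, …
So term 7 is FHHHHFHH·HHFHHFHHHHFHH.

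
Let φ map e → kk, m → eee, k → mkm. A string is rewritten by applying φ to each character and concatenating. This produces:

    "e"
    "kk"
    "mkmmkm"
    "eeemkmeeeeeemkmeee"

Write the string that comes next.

Rewriting the 18 symbols of eeemkmeeeeeemkmeee one by one yields kk kk kk eee mkm eee kk kk kk kk kk kk eee mkm eee kk kk kk; concatenated:

kkkkkkeeemkmeeekkkkkkkkkkkkeeemkmeeekkkkkk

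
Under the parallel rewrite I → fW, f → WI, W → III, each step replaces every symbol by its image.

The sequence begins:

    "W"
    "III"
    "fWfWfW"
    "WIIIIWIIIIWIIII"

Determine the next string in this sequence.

IIIfWfWfWfWIIIfWfWfWfWIIIfWfWfWfW

Replace each of the 15 characters of WIIIIWIIIIWIIII in place — III fW fW fW fW III fW fW fW fW III fW fW fW fW — and concatenate.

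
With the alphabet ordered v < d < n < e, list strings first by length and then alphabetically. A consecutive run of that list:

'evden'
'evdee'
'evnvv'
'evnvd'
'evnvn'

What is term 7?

Continuing the enumeration 2 steps past evnvn: evnvn → evnve → (answer).

evndv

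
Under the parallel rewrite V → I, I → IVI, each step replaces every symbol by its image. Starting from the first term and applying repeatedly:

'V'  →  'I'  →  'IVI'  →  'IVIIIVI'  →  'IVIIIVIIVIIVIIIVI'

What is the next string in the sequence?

IVIIIVIIVIIVIIIVIIVIIIVIIVIIIVIIVIIVIIIVI

Applying the rule to each of the 17 symbols of IVIIIVIIVIIVIIIVI gives the pieces IVI I IVI IVI IVI I IVI IVI I IVI IVI I IVI IVI IVI I IVI, which concatenate to the answer.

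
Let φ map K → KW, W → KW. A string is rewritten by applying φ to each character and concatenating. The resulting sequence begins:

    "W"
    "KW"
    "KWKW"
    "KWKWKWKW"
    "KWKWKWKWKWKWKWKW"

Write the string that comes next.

φ(KWKWKWKWKWKWKWKW) expands symbol-by-symbol to KW KW KW KW KW KW KW KW KW KW KW KW KW KW KW KW; joining the 16 pieces gives the next term.

KWKWKWKWKWKWKWKWKWKWKWKWKWKWKWKW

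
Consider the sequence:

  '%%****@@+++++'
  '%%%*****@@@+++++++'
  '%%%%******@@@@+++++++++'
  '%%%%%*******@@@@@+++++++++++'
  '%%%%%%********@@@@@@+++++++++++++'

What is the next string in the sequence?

%%%%%%%*********@@@@@@@+++++++++++++++

The n-th term is n %'s then n+2 *'s then n @'s then 2n+1 +'s, where the shown terms are n = 2, 3, 4, 5, 6.
For the next term, n = 7, so the run lengths are 7, 9, 7, 15.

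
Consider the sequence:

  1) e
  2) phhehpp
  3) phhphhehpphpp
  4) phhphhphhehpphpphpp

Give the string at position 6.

Each term wraps the previous one in phh on the left and hpp on the right.
From phhphhphhehpphpphpp, 2 further steps: phhphhphhehpphpphpp → phhphhphhphhehpphpphpphpp → (answer).

phhphhphhphhphhehpphpphpphpphpp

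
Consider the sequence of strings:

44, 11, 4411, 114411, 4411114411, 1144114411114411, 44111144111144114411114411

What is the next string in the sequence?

From term 3 onward, concatenate the second-to-last term with the last: 44·11 = 4411, 11·4411 = 114411, …
Continuing: 1144114411114411 · 44111144111144114411114411 gives term 8.

114411441111441144111144111144114411114411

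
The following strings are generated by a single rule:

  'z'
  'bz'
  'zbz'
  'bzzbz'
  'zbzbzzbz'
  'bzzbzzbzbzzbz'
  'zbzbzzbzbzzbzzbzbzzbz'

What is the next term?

bzzbzzbzbzzbzzbzbzzbzbzzbzzbzbzzbz

From term 3 onward, concatenate the second-to-last term with the last: z·bz = zbz, bz·zbz = bzzbz, …
The next term joins bzzbzzbzbzzbz and zbzbzzbzbzzbzzbzbzzbz.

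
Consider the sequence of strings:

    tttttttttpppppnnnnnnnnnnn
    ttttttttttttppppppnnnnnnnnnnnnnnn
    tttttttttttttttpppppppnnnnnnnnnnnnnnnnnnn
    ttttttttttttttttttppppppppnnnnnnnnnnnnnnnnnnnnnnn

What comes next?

The n-th term is 3n+3 t's then n+3 p's then 4n+3 n's, where the shown terms are n = 2, 3, 4, 5.
At n = 6 the blocks have lengths 21, 9, 27.

tttttttttttttttttttttpppppppppnnnnnnnnnnnnnnnnnnnnnnnnnnn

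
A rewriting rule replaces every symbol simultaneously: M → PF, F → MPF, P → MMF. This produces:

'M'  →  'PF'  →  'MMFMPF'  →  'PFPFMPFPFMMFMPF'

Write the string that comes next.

Replace each of the 15 characters of PFPFMPFPFMMFMPF in place — MMF MPF MMF MPF PF MMF MPF MMF MPF PF PF MPF PF MMF MPF — and concatenate.

MMFMPFMMFMPFPFMMFMPFMMFMPFPFPFMPFPFMMFMPF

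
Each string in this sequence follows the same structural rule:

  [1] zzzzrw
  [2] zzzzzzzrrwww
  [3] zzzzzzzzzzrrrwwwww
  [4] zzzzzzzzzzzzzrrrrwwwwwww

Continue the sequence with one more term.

Reading off run lengths: z runs 4, 7, 10, 13; r runs 1, 2, 3, 4; w runs 1, 3, 5, 7 — each is linear in n (n = 1, 2, …).
Setting n = 5 gives 16, 5, 9 characters in each block.

zzzzzzzzzzzzzzzzrrrrrwwwwwwwww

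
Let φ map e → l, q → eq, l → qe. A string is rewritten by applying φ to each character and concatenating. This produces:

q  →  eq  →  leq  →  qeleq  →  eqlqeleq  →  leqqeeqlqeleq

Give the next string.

Rewriting the 13 symbols of leqqeeqlqeleq one by one yields qe l eq eq l l eq qe eq l qe l eq; concatenated:

qeleqeqlleqqeeqlqeleq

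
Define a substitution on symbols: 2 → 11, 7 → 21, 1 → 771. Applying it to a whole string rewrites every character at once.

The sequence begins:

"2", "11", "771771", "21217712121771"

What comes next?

1177111771212177111771117712121771

φ(21217712121771) expands symbol-by-symbol to 11 771 11 771 21 21 771 11 771 11 771 21 21 771; joining the 14 pieces gives the next term.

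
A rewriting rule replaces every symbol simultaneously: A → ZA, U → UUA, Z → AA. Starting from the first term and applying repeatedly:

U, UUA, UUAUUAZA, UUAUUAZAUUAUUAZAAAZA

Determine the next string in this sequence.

Replace each of the 20 characters of UUAUUAZAUUAUUAZAAAZA in place — UUA UUA ZA UUA UUA ZA AA ZA UUA UUA ZA UUA UUA ZA AA ZA ZA ZA AA ZA — and concatenate.

UUAUUAZAUUAUUAZAAAZAUUAUUAZAUUAUUAZAAAZAZAZAAAZA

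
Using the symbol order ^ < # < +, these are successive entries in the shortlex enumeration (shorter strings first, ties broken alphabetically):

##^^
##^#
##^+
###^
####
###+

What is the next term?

Treat ###+ as a base-3 numeral over the given alphabet and add one, carrying through any trailing +'s.

##+^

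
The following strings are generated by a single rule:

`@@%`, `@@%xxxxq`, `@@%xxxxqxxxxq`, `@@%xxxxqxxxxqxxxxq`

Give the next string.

Each term is the previous one with xxxxq appended.
So the next term is @@%xxxxqxxxxqxxxxq·xxxxq.

@@%xxxxqxxxxqxxxxqxxxxq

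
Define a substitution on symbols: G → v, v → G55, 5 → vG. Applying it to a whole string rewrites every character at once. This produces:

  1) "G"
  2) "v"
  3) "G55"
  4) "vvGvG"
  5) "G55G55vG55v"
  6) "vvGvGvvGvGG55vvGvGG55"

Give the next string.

Replace each of the 21 characters of vvGvGvvGvGG55vvGvGG55 in place — G55 G55 v G55 v G55 G55 v G55 v v vG vG G55 G55 v G55 v v vG vG — and concatenate.

G55G55vG55vG55G55vG55vvvGvGG55G55vG55vvvGvG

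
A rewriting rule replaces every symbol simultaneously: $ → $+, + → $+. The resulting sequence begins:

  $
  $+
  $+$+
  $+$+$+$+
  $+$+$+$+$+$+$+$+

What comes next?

$+$+$+$+$+$+$+$+$+$+$+$+$+$+$+$+

φ($+$+$+$+$+$+$+$+) expands symbol-by-symbol to $+ $+ $+ $+ $+ $+ $+ $+ $+ $+ $+ $+ $+ $+ $+ $+; joining the 16 pieces gives the next term.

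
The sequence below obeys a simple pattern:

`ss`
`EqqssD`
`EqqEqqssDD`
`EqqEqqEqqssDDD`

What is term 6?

EqqEqqEqqEqqEqqssDDDDD

Each term wraps the previous one in Eqq on the left and D on the right.
From EqqEqqEqqssDDD, 2 further steps: EqqEqqEqqssDDD → EqqEqqEqqEqqssDDDD → (answer).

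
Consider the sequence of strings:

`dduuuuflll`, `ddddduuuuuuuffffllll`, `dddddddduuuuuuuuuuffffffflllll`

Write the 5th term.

dddddddddddddduuuuuuuuuuuuuuuuffffffffffffflllllll

Reading off run lengths: d runs 2, 5, 8; u runs 4, 7, 10; f runs 1, 4, 7; l runs 3, 4, 5 — each is linear in n (n = 1, 2, …).
At n = 5 the blocks have lengths 14, 16, 13, 7.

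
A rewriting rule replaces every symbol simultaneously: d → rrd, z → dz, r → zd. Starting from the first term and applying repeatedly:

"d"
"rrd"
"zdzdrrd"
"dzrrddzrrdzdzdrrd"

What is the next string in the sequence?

rrddzzdzdrrdrrddzzdzdrrddzrrddzrrdzdzdrrd

Replace each of the 17 characters of dzrrddzrrdzdzdrrd in place — rrd dz zd zd rrd rrd dz zd zd rrd dz rrd dz rrd zd zd rrd — and concatenate.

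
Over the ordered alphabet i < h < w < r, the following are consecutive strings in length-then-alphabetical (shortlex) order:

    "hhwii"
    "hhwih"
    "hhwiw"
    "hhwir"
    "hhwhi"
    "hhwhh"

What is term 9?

Advancing 3 positions from hhwhh through hhwhh → hhwhw → hhwhr reaches term 9.

hhwwi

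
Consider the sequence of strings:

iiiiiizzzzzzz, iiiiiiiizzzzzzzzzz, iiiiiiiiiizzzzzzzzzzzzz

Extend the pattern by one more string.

The n-th term is 2n+2 i's then 3n+1 z's, where the shown terms are n = 2, 3, 4.
At n = 5 the blocks have lengths 12, 16.

iiiiiiiiiiiizzzzzzzzzzzzzzzz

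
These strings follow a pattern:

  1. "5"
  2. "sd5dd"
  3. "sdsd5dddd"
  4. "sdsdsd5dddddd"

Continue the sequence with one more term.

Each term wraps the previous one in sd on the left and dd on the right.
Applying this once more to sdsdsd5dddddd:

sdsdsdsd5dddddddd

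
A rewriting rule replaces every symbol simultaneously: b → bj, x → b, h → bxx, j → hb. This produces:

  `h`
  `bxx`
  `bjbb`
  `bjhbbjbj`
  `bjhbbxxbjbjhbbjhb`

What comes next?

Rewriting the 17 symbols of bjhbbxxbjbjhbbjhb one by one yields bj hb bxx bj bj b b bj hb bj hb bxx bj bj hb bxx bj; concatenated:

bjhbbxxbjbjbbbjhbbjhbbxxbjbjhbbxxbj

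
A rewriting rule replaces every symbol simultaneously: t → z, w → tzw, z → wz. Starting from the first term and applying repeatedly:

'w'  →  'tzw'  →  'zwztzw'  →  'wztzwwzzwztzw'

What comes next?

Replace each of the 13 characters of wztzwwzzwztzw in place — tzw wz z wz tzw tzw wz wz tzw wz z wz tzw — and concatenate.

tzwwzzwztzwtzwwzwztzwwzzwztzw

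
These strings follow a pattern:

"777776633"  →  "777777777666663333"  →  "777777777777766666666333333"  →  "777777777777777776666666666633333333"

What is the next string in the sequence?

777777777777777777777666666666666663333333333

Reading off run lengths: 7 runs 5, 9, 13, 17; 6 runs 2, 5, 8, 11; 3 runs 2, 4, 6, 8 — each is linear in n (n = 1, 2, …).
For the next term, n = 5, so the run lengths are 21, 14, 10.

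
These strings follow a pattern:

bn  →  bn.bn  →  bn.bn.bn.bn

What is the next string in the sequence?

bn.bn.bn.bn.bn.bn.bn.bn

Every step duplicates the string with '.' between the halves.
One more doubling of bn.bn.bn.bn gives the answer.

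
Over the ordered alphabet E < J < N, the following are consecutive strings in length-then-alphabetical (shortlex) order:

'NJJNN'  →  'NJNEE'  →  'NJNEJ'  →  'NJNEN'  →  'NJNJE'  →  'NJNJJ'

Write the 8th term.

NJNNE

Continuing the enumeration 2 steps past NJNJJ: NJNJJ → NJNJN → (answer).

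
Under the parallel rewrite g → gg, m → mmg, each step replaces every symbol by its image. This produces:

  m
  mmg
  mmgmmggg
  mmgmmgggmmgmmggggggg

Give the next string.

mmgmmgggmmgmmgggggggmmgmmgggmmgmmggggggggggggggg

Replace each of the 20 characters of mmgmmgggmmgmmggggggg in place — mmg mmg gg mmg mmg gg gg gg mmg mmg gg mmg mmg gg gg gg gg gg gg gg — and concatenate.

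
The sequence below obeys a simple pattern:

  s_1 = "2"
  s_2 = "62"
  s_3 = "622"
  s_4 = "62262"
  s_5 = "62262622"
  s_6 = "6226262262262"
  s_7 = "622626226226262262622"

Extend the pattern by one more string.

From term 3 onward, concatenate the last term with the second-to-last: 62·2 = 622, 622·62 = 62262, …
Continuing: 622626226226262262622 · 6226262262262 gives term 8.

6226262262262622626226226262262262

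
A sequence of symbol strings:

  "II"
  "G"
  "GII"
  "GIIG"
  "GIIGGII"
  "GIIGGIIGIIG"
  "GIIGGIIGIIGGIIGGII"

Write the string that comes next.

GIIGGIIGIIGGIIGGIIGIIGGIIGIIG

From term 3 onward, concatenate the last term with the second-to-last: G·II = GII, GII·G = GIIG, …
Continuing: GIIGGIIGIIGGIIGGII · GIIGGIIGIIG gives term 8.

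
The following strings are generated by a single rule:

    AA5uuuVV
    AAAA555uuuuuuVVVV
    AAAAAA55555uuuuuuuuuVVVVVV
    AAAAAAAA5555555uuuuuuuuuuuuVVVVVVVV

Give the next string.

Reading off run lengths: A runs 2, 4, 6, 8; 5 runs 1, 3, 5, 7; u runs 3, 6, 9, 12; V runs 2, 4, 6, 8 — each is linear in n (n = 1, 2, …).
At n = 5 the blocks have lengths 10, 9, 15, 10.

AAAAAAAAAA555555555uuuuuuuuuuuuuuuVVVVVVVVVV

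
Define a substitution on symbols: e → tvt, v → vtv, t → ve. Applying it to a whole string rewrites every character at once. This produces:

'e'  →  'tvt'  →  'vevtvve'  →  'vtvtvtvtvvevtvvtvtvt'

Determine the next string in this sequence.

Rewriting the 20 symbols of vtvtvtvtvvevtvvtvtvt one by one yields vtv ve vtv ve vtv ve vtv ve vtv vtv tvt vtv ve vtv vtv ve vtv ve vtv ve; concatenated:

vtvvevtvvevtvvevtvvevtvvtvtvtvtvvevtvvtvvevtvvevtvve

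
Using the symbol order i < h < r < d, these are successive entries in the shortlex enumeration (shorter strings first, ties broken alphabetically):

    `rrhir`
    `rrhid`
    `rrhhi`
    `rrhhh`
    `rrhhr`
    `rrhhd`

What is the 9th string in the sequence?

Continuing the enumeration 3 steps past rrhhd: rrhhd → rrhri → rrhrh → (answer).

rrhrr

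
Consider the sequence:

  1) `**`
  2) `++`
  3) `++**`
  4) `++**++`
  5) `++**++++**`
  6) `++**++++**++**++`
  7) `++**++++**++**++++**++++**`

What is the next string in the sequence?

From term 3 onward, concatenate the last term with the second-to-last: ++·** = ++**, ++**·++ = ++**++, …
So term 8 is ++**++++**++**++++**++++**·++**++++**++**++.

++**++++**++**++++**++++**++**++++**++**++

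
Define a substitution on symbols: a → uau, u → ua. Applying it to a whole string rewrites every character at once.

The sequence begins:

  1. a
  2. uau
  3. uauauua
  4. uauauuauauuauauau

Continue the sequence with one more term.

Applying the rule to each of the 17 symbols of uauauuauauuauauau gives the pieces ua uau ua uau ua ua uau ua uau ua ua uau ua uau ua uau ua, which concatenate to the answer.

uauauuauauuauauauuauauuauauauuauauuauauua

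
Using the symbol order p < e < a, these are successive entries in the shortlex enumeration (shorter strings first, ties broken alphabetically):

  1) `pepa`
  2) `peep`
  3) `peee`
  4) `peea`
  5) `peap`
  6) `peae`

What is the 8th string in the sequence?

Advancing 2 positions from peae through peae → peaa reaches term 8.

papp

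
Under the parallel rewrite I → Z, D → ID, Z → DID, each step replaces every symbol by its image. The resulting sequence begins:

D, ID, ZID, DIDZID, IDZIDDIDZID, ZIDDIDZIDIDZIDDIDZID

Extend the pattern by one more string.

Applying the rule to each of the 20 symbols of ZIDDIDZIDIDZIDDIDZID gives the pieces DID Z ID ID Z ID DID Z ID Z ID DID Z ID ID Z ID DID Z ID, which concatenate to the answer.

DIDZIDIDZIDDIDZIDZIDDIDZIDIDZIDDIDZID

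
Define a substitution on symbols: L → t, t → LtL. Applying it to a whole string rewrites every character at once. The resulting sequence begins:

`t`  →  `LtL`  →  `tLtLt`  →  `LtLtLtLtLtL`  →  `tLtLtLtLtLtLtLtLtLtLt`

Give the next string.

Applying the rule to each of the 21 symbols of tLtLtLtLtLtLtLtLtLtLt gives the pieces LtL t LtL t LtL t LtL t LtL t LtL t LtL t LtL t LtL t LtL t LtL, which concatenate to the answer.

LtLtLtLtLtLtLtLtLtLtLtLtLtLtLtLtLtLtLtLtLtL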